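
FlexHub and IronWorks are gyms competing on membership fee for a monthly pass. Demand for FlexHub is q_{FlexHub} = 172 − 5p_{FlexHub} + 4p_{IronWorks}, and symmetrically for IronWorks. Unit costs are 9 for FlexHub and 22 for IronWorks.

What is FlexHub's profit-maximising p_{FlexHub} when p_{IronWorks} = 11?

FlexHub's profit: π = (p_{FlexHub} − 9)(172 − 5p_{FlexHub} + 4p_{IronWorks}).
∂π/∂p_{FlexHub} = 217 − 10p_{FlexHub} + 4p_{IronWorks} = 0 ⇒ p_{FlexHub} = 21.7 + 0.4p_{IronWorks}.
At p_{IronWorks} = 11: p_{FlexHub} = 21.7 + 0.4·11 = 26.1.

26.1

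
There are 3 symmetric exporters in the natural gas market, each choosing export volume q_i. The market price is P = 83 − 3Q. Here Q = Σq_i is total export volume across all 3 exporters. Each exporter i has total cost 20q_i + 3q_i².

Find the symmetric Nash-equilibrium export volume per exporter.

3.5

A representative exporter's profit is π_i = q_i(83 − 3Q) − 20q_i − 3q_i², with Q = q_i + Σ_{j≠i} q_j.
First-order condition: 63 − 12q_i − 3Σ_{j≠i} q_j = 0.
With identical exporters, set every q_j = q: then 63 − 12q − 6q = 0, i.e. q = 63/18 = 3.5.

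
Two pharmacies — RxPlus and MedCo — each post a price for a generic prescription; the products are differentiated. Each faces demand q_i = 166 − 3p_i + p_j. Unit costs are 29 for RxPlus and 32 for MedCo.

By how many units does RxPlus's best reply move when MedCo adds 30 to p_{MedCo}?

RxPlus's profit: π = (p_{RxPlus} − 29)(166 − 3p_{RxPlus} + p_{MedCo}).
∂π/∂p_{RxPlus} = 253 − 6p_{RxPlus} + p_{MedCo} = 0 ⇒ p_{RxPlus} = 253/6 + (1/6)p_{MedCo}.
The reaction-function slope is 1/6, so a 30-unit rise in p_{MedCo} moves p_{RxPlus} by 1/6 × 30 = 5. RxPlus's best response rises — the actions are strategic complements.

5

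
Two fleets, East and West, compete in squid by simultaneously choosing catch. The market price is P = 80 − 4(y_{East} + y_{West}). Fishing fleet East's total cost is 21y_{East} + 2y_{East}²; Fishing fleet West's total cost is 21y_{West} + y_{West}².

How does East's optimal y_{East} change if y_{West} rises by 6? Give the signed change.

Fishing fleet East's profit: π = y_{East}(80 − 4(y_{East} + y_{West})) − 21y_{East} − 2y_{East}².
∂π/∂y_{East} = 59 − 12y_{East} − 4y_{West} = 0, so y_{East} = 59/12 − (1/3)y_{West}.
The reaction-function slope is −1/3, so a 6-unit rise in y_{West} moves y_{East} by −1/3 × 6 = −2. East's best response falls — the actions are strategic substitutes.

-2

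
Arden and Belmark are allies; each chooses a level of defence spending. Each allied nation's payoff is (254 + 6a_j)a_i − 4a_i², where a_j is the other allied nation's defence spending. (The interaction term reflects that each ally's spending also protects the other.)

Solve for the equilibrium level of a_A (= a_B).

127

Arden's payoff is (254 + 6a_B)a_A − 4a_A².
∂π/∂a_A = 254 + 6a_B − 8a_A = 0, so a_A = 31.75 + 0.75a_B.
Setting a_A = a_B in the reaction function: a_A = 31.75 + 0.75a_A, so a_A = 31.75 / 0.25 = 127.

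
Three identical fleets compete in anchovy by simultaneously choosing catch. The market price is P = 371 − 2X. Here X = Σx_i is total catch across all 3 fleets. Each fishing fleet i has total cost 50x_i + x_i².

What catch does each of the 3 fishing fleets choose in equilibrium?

A representative fishing fleet's profit is π_i = x_i(371 − 2X) − 50x_i − x_i², with X = x_i + Σ_{j≠i} x_j.
First-order condition: 321 − 6x_i − 2Σ_{j≠i} x_j = 0.
In a symmetric equilibrium every fishing fleet chooses the same x, so Σ_{j≠i} x_j = 2x. The condition becomes 321 − 10x = 0, giving x = 321/10 = 32.1.

32.1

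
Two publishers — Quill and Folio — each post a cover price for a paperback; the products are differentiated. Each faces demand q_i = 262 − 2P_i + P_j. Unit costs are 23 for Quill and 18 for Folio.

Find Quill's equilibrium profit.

12482

Quill's profit: π = (P_{Quill} − 23)(262 − 2P_{Quill} + P_{Folio}).
∂π/∂P_{Quill} = 308 − 4P_{Quill} + P_{Folio} = 0 ⇒ P_{Quill} = 77 + 0.25P_{Folio}.
Similarly P_{Folio} = 74.5 + 0.25P_{Quill}.
Plugging P_{Folio} into Quill's best response: P_{Quill} = 77 + 0.25(74.5 + 0.25P_{Quill}) ⇒ 0.9375P_{Quill} = 95.625, so P_{Quill} = 102.
Then P_{Folio} = 74.5 + 0.25·102 = 100.
q_{Quill} = 262 − 2·102 + 100 = 158.
Profit = (102 − 23)·158 = 12482.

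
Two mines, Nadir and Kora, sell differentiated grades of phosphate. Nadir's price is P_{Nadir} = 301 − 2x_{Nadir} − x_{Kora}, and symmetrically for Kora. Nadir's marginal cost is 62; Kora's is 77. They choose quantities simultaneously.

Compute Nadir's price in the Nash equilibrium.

159.6

Mine Nadir's profit: π = x_{Nadir}(301 − 2x_{Nadir} − x_{Kora}) − 62x_{Nadir}.
∂π/∂x_{Nadir} = 239 − 4x_{Nadir} − x_{Kora} = 0 ⇒ x_{Nadir} = 59.75 − 0.25x_{Kora}.
Similarly x_{Kora} = 56 − 0.25x_{Nadir}.
Substituting the second reaction function into the first: x_{Nadir} = 59.75 − 0.25(56 − 0.25x_{Nadir}), which gives 0.9375x_{Nadir} = 45.75 ⇒ x_{Nadir} = 48.8.
Then x_{Kora} = 56 − 0.25·48.8 = 43.8.
P_{Nadir} = 301 − 2·48.8 − 43.8 = 159.6.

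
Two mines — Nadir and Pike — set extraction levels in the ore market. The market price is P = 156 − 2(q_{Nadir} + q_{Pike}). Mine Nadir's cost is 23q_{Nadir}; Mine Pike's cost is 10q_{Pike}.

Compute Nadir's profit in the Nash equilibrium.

Mine Nadir's profit: π = q_{Nadir}(156 − 2(q_{Nadir} + q_{Pike})) − 23q_{Nadir}.
∂π/∂q_{Nadir} = 133 − 4q_{Nadir} − 2q_{Pike} = 0, so q_{Nadir} = 33.25 − 0.5q_{Pike}.
By the same steps for Pike: q_{Pike} = 36.5 − 0.5q_{Nadir}.
Plugging q_{Pike} into Nadir's best response: q_{Nadir} = 33.25 − 0.5(36.5 − 0.5q_{Nadir}) ⇒ 0.75q_{Nadir} = 15, so q_{Nadir} = 20.
Then q_{Pike} = 36.5 − 0.5·20 = 26.5.
Price P = 156 − 2·46.5 = 63.
Nadir's profit: (63 − 23)·20 = 800.

800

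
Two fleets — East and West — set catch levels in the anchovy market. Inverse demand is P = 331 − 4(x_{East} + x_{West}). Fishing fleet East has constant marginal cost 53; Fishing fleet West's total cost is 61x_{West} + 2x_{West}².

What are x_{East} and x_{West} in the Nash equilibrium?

Fishing fleet East's profit: π = x_{East}(331 − 4(x_{East} + x_{West})) − 53x_{East}.
∂π/∂x_{East} = 278 − 8x_{East} − 4x_{West} = 0, so x_{East} = 34.75 − 0.5x_{West}.
For West: ∂π/∂x_{West} = 270 − 12x_{West} − 4x_{East} = 0 ⇒ x_{West} = 22.5 − (1/3)x_{East}.
Substituting the second reaction function into the first: x_{East} = 34.75 − 0.5(22.5 − (1/3)x_{East}), which gives (5/6)x_{East} = 23.5 ⇒ x_{East} = 28.2.
Then x_{West} = 22.5 − (1/3)·28.2 = 13.1.

28.2, 13.1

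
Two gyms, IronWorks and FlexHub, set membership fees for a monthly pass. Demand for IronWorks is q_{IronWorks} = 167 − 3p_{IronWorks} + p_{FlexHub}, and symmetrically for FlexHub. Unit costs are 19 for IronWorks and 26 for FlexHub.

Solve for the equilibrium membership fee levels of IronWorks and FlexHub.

45.4, 48.4

IronWorks's profit: π = (p_{IronWorks} − 19)(167 − 3p_{IronWorks} + p_{FlexHub}).
∂π/∂p_{IronWorks} = 224 − 6p_{IronWorks} + p_{FlexHub} = 0 ⇒ p_{IronWorks} = 112/3 + (1/6)p_{FlexHub}.
Similarly p_{FlexHub} = 245/6 + (1/6)p_{IronWorks}.
Substituting the second reaction function into the first: p_{IronWorks} = 112/3 + (1/6)(245/6 + (1/6)p_{IronWorks}), which gives (35/36)p_{IronWorks} = 1589/36 ⇒ p_{IronWorks} = 45.4.
Then p_{FlexHub} = 245/6 + (1/6)·45.4 = 48.4.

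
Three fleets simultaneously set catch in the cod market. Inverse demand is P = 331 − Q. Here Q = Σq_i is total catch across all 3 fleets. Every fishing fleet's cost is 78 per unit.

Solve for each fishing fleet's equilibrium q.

A representative fishing fleet's profit is π_i = q_i(331 − Q) − 78q_i, with Q = q_i + Σ_{j≠i} q_j.
First-order condition: 253 − 2q_i − Σ_{j≠i} q_j = 0.
With identical fishing fleets, set every q_j = q: then 253 − 2q − 2q = 0, i.e. q = 253/4 = 63.25.

63.25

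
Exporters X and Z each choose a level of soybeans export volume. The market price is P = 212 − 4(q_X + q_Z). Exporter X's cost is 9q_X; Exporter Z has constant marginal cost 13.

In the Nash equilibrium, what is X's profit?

Exporter X's profit: π = q_X(212 − 4(q_X + q_Z)) − 9q_X.
∂π/∂q_X = 203 − 8q_X − 4q_Z = 0, so q_X = 25.375 − 0.5q_Z.
By the same steps for Z: q_Z = 24.875 − 0.5q_X.
Plugging q_Z into X's best response: q_X = 25.375 − 0.5(24.875 − 0.5q_X) ⇒ 0.75q_X = 12.9375, so q_X = 17.25.
Then q_Z = 24.875 − 0.5·17.25 = 16.25.
Price P = 212 − 4·33.5 = 78.
X's profit: (78 − 9)·17.25 = 1190.25.

1190.25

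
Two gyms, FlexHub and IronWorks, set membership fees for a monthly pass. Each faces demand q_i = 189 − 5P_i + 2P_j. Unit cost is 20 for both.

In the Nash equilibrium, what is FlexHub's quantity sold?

80.625

FlexHub's profit: π = (P_{FlexHub} − 20)(189 − 5P_{FlexHub} + 2P_{IronWorks}).
∂π/∂P_{FlexHub} = 289 − 10P_{FlexHub} + 2P_{IronWorks} = 0 ⇒ P_{FlexHub} = 28.9 + 0.2P_{IronWorks}.
Setting P_{FlexHub} = P_{IronWorks} in the reaction function: P_{FlexHub} = 28.9 + 0.2P_{FlexHub}, so P_{FlexHub} = 28.9 / 0.8 = 36.125.
q_{FlexHub} = 189 − 5·36.125 + 2·36.125 = 80.625.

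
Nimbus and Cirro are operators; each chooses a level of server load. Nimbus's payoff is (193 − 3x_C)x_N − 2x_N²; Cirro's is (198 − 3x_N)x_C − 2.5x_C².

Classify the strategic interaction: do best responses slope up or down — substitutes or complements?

Expanding Nimbus's payoff: 193x_N − 3x_Cx_N − 2x_N².
∂π/∂x_N = 193 − 3x_C − 4x_N = 0, so x_N = 48.25 − 0.75x_C.
The best-response slope dx_N/dx_C = −0.75 < 0: the reaction function is downward-sloping, so the choices are strategic substitutes.

strategic substitutes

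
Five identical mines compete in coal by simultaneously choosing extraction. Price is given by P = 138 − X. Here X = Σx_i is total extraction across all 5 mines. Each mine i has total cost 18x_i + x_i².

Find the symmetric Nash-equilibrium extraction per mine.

15

A representative mine's profit is π_i = x_i(138 − X) − 18x_i − x_i², with X = x_i + Σ_{j≠i} x_j.
First-order condition: 120 − 4x_i − Σ_{j≠i} x_j = 0.
In a symmetric equilibrium every mine chooses the same x, so Σ_{j≠i} x_j = 4x. The condition becomes 120 − 8x = 0, giving x = 120/8 = 15.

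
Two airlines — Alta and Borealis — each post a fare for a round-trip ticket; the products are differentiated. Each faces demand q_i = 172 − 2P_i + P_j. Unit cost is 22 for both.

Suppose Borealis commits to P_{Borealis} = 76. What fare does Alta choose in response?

73

Alta's profit: π = (P_{Alta} − 22)(172 − 2P_{Alta} + P_{Borealis}).
∂π/∂P_{Alta} = 216 − 4P_{Alta} + P_{Borealis} = 0 ⇒ P_{Alta} = 54 + 0.25P_{Borealis}.
At P_{Borealis} = 76: P_{Alta} = 54 + 0.25·76 = 73.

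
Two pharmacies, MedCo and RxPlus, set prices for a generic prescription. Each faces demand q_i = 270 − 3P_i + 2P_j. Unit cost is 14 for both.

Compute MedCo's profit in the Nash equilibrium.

12288

MedCo's profit: π = (P_{MedCo} − 14)(270 − 3P_{MedCo} + 2P_{RxPlus}).
∂π/∂P_{MedCo} = 312 − 6P_{MedCo} + 2P_{RxPlus} = 0 ⇒ P_{MedCo} = 52 + (1/3)P_{RxPlus}.
The game is symmetric, so in equilibrium P_{RxPlus} = P_{MedCo}: the reaction function gives (2/3)P_{MedCo} = 52, hence P_{MedCo} = 78.
q_{MedCo} = 270 − 3·78 + 2·78 = 192.
Profit = (78 − 14)·192 = 12288.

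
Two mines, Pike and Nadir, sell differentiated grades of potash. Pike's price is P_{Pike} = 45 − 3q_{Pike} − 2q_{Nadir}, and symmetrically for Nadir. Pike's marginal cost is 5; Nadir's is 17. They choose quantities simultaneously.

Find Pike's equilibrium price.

22.25

Mine Pike's profit: π = q_{Pike}(45 − 3q_{Pike} − 2q_{Nadir}) − 5q_{Pike}.
∂π/∂q_{Pike} = 40 − 6q_{Pike} − 2q_{Nadir} = 0 ⇒ q_{Pike} = 20/3 − (1/3)q_{Nadir}.
Similarly q_{Nadir} = 14/3 − (1/3)q_{Pike}.
Plugging q_{Nadir} into Pike's best response: q_{Pike} = 20/3 − (1/3)(14/3 − (1/3)q_{Pike}) ⇒ (8/9)q_{Pike} = 46/9, so q_{Pike} = 5.75.
Then q_{Nadir} = 14/3 − (1/3)·5.75 = 2.75.
P_{Pike} = 45 − 3·5.75 − 2·2.75 = 22.25.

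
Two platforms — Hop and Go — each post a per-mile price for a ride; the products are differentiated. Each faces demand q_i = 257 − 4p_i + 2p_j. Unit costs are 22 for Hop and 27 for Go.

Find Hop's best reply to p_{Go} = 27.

49.875

Hop's profit: π = (p_{Hop} − 22)(257 − 4p_{Hop} + 2p_{Go}).
∂π/∂p_{Hop} = 345 − 8p_{Hop} + 2p_{Go} = 0 ⇒ p_{Hop} = 43.125 + 0.25p_{Go}.
At p_{Go} = 27: p_{Hop} = 43.125 + 0.25·27 = 49.875.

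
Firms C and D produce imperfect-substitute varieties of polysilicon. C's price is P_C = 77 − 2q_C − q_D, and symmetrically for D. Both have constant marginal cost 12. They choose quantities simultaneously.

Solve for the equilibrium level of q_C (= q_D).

13

Firm C's profit: π = q_C(77 − 2q_C − q_D) − 12q_C.
∂π/∂q_C = 65 − 4q_C − q_D = 0 ⇒ q_C = 16.25 − 0.25q_D.
By symmetry q_D = q_C; substituting into the reaction function, 1.25q_C = 16.25 and q_C = 13.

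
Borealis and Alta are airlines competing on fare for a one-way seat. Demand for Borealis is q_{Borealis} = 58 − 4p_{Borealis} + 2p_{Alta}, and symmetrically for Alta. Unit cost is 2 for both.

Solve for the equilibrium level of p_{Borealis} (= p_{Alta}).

Borealis's profit: π = (p_{Borealis} − 2)(58 − 4p_{Borealis} + 2p_{Alta}).
∂π/∂p_{Borealis} = 66 − 8p_{Borealis} + 2p_{Alta} = 0 ⇒ p_{Borealis} = 8.25 + 0.25p_{Alta}.
Setting p_{Borealis} = p_{Alta} in the reaction function: p_{Borealis} = 8.25 + 0.25p_{Borealis}, so p_{Borealis} = 8.25 / 0.75 = 11.

11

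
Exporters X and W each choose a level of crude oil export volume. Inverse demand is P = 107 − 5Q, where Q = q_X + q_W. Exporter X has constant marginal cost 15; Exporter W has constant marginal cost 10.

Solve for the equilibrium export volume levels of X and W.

Exporter X's profit: π = q_X(107 − 5(q_X + q_W)) − 15q_X.
∂π/∂q_X = 92 − 10q_X − 5q_W = 0, so q_X = 9.2 − 0.5q_W.
By the same steps for W: q_W = 9.7 − 0.5q_X.
Substituting the second reaction function into the first: q_X = 9.2 − 0.5(9.7 − 0.5q_X), which gives 0.75q_X = 4.35 ⇒ q_X = 5.8.
Then q_W = 9.7 − 0.5·5.8 = 6.8.

5.8, 6.8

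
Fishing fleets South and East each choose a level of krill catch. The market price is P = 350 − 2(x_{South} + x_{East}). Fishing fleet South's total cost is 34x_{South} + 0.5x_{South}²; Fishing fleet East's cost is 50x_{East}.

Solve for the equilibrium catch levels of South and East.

41.5, 54.25

Fishing fleet South's profit: π = x_{South}(350 − 2(x_{South} + x_{East})) − 34x_{South} − 0.5x_{South}².
∂π/∂x_{South} = 316 − 5x_{South} − 2x_{East} = 0, so x_{South} = 63.2 − 0.4x_{East}.
For East: ∂π/∂x_{East} = 300 − 4x_{East} − 2x_{South} = 0 ⇒ x_{East} = 75 − 0.5x_{South}.
Plugging x_{East} into South's best response: x_{South} = 63.2 − 0.4(75 − 0.5x_{South}) ⇒ 0.8x_{South} = 33.2, so x_{South} = 41.5.
Then x_{East} = 75 − 0.5·41.5 = 54.25.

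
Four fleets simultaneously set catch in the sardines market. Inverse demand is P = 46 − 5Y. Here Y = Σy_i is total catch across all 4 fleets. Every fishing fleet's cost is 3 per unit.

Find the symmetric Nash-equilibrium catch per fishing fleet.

1.72

A representative fishing fleet's profit is π_i = y_i(46 − 5Y) − 3y_i, with Y = y_i + Σ_{j≠i} y_j.
First-order condition: 43 − 10y_i − 5Σ_{j≠i} y_j = 0.
Imposing symmetry (y_j = y for all j) turns Σ_{j≠i} y_j into 3y, so 43 = 25y and y = 1.72.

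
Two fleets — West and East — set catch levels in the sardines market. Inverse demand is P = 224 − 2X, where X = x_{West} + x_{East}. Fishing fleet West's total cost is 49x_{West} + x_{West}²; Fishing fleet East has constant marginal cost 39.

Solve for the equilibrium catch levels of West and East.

16.5, 38

Fishing fleet West's profit: π = x_{West}(224 − 2(x_{West} + x_{East})) − 49x_{West} − x_{West}².
∂π/∂x_{West} = 175 − 6x_{West} − 2x_{East} = 0, so x_{West} = 175/6 − (1/3)x_{East}.
For East: ∂π/∂x_{East} = 185 − 4x_{East} − 2x_{West} = 0 ⇒ x_{East} = 46.25 − 0.5x_{West}.
Plugging x_{East} into West's best response: x_{West} = 175/6 − (1/3)(46.25 − 0.5x_{West}) ⇒ (5/6)x_{West} = 13.75, so x_{West} = 16.5.
Then x_{East} = 46.25 − 0.5·16.5 = 38.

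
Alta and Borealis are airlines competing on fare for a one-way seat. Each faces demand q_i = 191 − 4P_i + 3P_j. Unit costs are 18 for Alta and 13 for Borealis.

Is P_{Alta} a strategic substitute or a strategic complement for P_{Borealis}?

Alta's profit: π = (P_{Alta} − 18)(191 − 4P_{Alta} + 3P_{Borealis}).
∂π/∂P_{Alta} = 263 − 8P_{Alta} + 3P_{Borealis} = 0 ⇒ P_{Alta} = 32.875 + 0.375P_{Borealis}.
The best-response slope dP_{Alta}/dP_{Borealis} = 0.375 > 0: the reaction function is upward-sloping, so the choices are strategic complements.

strategic complements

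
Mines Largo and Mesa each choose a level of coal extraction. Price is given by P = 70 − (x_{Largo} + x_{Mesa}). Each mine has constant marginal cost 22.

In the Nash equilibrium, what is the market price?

Mine Largo's profit: π = x_{Largo}(70 − (x_{Largo} + x_{Mesa})) − 22x_{Largo}.
∂π/∂x_{Largo} = 48 − 2x_{Largo} − x_{Mesa} = 0, so x_{Largo} = 24 − 0.5x_{Mesa}.
By symmetry x_{Mesa} = x_{Largo}; substituting into the reaction function, 1.5x_{Largo} = 24 and x_{Largo} = 16.
Equilibrium price: P = 70 − 32 = 38.

38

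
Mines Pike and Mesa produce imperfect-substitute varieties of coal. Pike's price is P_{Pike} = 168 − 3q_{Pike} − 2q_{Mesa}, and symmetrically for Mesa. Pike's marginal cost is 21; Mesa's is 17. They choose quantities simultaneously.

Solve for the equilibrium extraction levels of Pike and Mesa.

18.125, 19.125

Mine Pike's profit: π = q_{Pike}(168 − 3q_{Pike} − 2q_{Mesa}) − 21q_{Pike}.
∂π/∂q_{Pike} = 147 − 6q_{Pike} − 2q_{Mesa} = 0 ⇒ q_{Pike} = 24.5 − (1/3)q_{Mesa}.
Similarly q_{Mesa} = 151/6 − (1/3)q_{Pike}.
Substituting the second reaction function into the first: q_{Pike} = 24.5 − (1/3)(151/6 − (1/3)q_{Pike}), which gives (8/9)q_{Pike} = 145/9 ⇒ q_{Pike} = 18.125.
Then q_{Mesa} = 151/6 − (1/3)·18.125 = 19.125.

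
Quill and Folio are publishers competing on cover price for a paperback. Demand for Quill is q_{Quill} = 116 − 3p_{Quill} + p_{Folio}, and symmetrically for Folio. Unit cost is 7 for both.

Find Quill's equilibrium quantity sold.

Quill's profit: π = (p_{Quill} − 7)(116 − 3p_{Quill} + p_{Folio}).
∂π/∂p_{Quill} = 137 − 6p_{Quill} + p_{Folio} = 0 ⇒ p_{Quill} = 137/6 + (1/6)p_{Folio}.
Setting p_{Quill} = p_{Folio} in the reaction function: p_{Quill} = 137/6 + (1/6)p_{Quill}, so p_{Quill} = (137/6) / (5/6) = 27.4.
q_{Quill} = 116 − 3·27.4 + 27.4 = 61.2.

61.2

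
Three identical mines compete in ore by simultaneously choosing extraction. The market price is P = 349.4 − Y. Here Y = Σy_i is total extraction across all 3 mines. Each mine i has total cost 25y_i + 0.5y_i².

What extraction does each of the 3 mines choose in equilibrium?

64.88

A representative mine's profit is π_i = y_i(349.4 − Y) − 25y_i − 0.5y_i², with Y = y_i + Σ_{j≠i} y_j.
First-order condition: 324.4 − 3y_i − Σ_{j≠i} y_j = 0.
Imposing symmetry (y_j = y for all j) turns Σ_{j≠i} y_j into 2y, so 324.4 = 5y and y = 64.88.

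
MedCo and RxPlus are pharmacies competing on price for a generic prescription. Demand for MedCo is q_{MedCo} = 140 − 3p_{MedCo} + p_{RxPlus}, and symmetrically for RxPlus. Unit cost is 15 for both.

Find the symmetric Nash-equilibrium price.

37

MedCo's profit: π = (p_{MedCo} − 15)(140 − 3p_{MedCo} + p_{RxPlus}).
∂π/∂p_{MedCo} = 185 − 6p_{MedCo} + p_{RxPlus} = 0 ⇒ p_{MedCo} = 185/6 + (1/6)p_{RxPlus}.
Setting p_{MedCo} = p_{RxPlus} in the reaction function: p_{MedCo} = 185/6 + (1/6)p_{MedCo}, so p_{MedCo} = (185/6) / (5/6) = 37.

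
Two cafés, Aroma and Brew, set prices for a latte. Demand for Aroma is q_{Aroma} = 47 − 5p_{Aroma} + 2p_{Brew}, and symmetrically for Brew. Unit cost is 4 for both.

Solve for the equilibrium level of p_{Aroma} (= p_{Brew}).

8.375

Aroma's profit: π = (p_{Aroma} − 4)(47 − 5p_{Aroma} + 2p_{Brew}).
∂π/∂p_{Aroma} = 67 − 10p_{Aroma} + 2p_{Brew} = 0 ⇒ p_{Aroma} = 6.7 + 0.2p_{Brew}.
By symmetry p_{Brew} = p_{Aroma}; substituting into the reaction function, 0.8p_{Aroma} = 6.7 and p_{Aroma} = 8.375.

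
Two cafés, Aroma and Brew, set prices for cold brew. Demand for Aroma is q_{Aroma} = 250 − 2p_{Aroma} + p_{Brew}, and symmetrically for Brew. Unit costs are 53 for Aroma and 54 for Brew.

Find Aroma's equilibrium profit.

8659.28

Aroma's profit: π = (p_{Aroma} − 53)(250 − 2p_{Aroma} + p_{Brew}).
∂π/∂p_{Aroma} = 356 − 4p_{Aroma} + p_{Brew} = 0 ⇒ p_{Aroma} = 89 + 0.25p_{Brew}.
Similarly p_{Brew} = 89.5 + 0.25p_{Aroma}.
Solving the two reaction functions simultaneously: (1 − (0.25)(0.25))p_{Aroma} = 89 + 0.25·89.5, so 0.9375p_{Aroma} = 111.375 and p_{Aroma} = 118.8.
Then p_{Brew} = 89.5 + 0.25·118.8 = 119.2.
q_{Aroma} = 250 − 2·118.8 + 119.2 = 131.6.
Profit = (118.8 − 53)·131.6 = 8659.28.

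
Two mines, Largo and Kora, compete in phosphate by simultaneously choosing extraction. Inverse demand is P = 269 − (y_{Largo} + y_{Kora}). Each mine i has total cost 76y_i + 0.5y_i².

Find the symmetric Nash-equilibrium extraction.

Mine Largo's profit: π = y_{Largo}(269 − (y_{Largo} + y_{Kora})) − 76y_{Largo} − 0.5y_{Largo}².
∂π/∂y_{Largo} = 193 − 3y_{Largo} − y_{Kora} = 0, so y_{Largo} = 193/3 − (1/3)y_{Kora}.
The game is symmetric, so in equilibrium y_{Kora} = y_{Largo}: the reaction function gives (4/3)y_{Largo} = 193/3, hence y_{Largo} = 48.25.

48.25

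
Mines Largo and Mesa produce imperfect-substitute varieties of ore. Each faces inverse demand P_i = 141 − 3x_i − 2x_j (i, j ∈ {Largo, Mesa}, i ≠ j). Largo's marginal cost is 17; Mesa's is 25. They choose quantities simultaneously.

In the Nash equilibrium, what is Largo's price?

65

Mine Largo's profit: π = x_{Largo}(141 − 3x_{Largo} − 2x_{Mesa}) − 17x_{Largo}.
∂π/∂x_{Largo} = 124 − 6x_{Largo} − 2x_{Mesa} = 0 ⇒ x_{Largo} = 62/3 − (1/3)x_{Mesa}.
Similarly x_{Mesa} = 58/3 − (1/3)x_{Largo}.
Substituting the second reaction function into the first: x_{Largo} = 62/3 − (1/3)(58/3 − (1/3)x_{Largo}), which gives (8/9)x_{Largo} = 128/9 ⇒ x_{Largo} = 16.
Then x_{Mesa} = 58/3 − (1/3)·16 = 14.
P_{Largo} = 141 − 3·16 − 2·14 = 65.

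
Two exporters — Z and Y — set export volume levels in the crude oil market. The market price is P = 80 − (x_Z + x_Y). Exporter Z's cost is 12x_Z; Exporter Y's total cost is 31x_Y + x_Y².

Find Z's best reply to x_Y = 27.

20.5

Exporter Z's profit: π = x_Z(80 − (x_Z + x_Y)) − 12x_Z.
∂π/∂x_Z = 68 − 2x_Z − x_Y = 0, so x_Z = 34 − 0.5x_Y.
At x_Y = 27: x_Z = 34 − 0.5·27 = 20.5.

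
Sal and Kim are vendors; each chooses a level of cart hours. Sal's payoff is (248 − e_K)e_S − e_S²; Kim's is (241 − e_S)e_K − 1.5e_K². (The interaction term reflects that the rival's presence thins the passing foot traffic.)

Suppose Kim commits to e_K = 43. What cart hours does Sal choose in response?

102.5

Expanding Sal's payoff: 248e_S − e_Ke_S − e_S².
∂π/∂e_S = 248 − e_K − 2e_S = 0, so e_S = 124 − 0.5e_K.
At e_K = 43: e_S = 124 − 0.5·43 = 102.5.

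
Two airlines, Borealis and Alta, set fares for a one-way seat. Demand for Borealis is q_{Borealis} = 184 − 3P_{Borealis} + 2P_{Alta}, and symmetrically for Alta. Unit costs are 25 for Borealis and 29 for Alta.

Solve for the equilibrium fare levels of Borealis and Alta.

Borealis's profit: π = (P_{Borealis} − 25)(184 − 3P_{Borealis} + 2P_{Alta}).
∂π/∂P_{Borealis} = 259 − 6P_{Borealis} + 2P_{Alta} = 0 ⇒ P_{Borealis} = 259/6 + (1/3)P_{Alta}.
Similarly P_{Alta} = 271/6 + (1/3)P_{Borealis}.
Substituting the second reaction function into the first: P_{Borealis} = 259/6 + (1/3)(271/6 + (1/3)P_{Borealis}), which gives (8/9)P_{Borealis} = 524/9 ⇒ P_{Borealis} = 65.5.
Then P_{Alta} = 271/6 + (1/3)·65.5 = 67.

65.5, 67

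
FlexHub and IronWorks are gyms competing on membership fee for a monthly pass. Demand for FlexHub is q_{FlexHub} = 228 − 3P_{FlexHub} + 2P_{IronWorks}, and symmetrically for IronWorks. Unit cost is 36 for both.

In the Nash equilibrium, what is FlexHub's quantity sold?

FlexHub's profit: π = (P_{FlexHub} − 36)(228 − 3P_{FlexHub} + 2P_{IronWorks}).
∂π/∂P_{FlexHub} = 336 − 6P_{FlexHub} + 2P_{IronWorks} = 0 ⇒ P_{FlexHub} = 56 + (1/3)P_{IronWorks}.
The game is symmetric, so in equilibrium P_{IronWorks} = P_{FlexHub}: the reaction function gives (2/3)P_{FlexHub} = 56, hence P_{FlexHub} = 84.
q_{FlexHub} = 228 − 3·84 + 2·84 = 144.

144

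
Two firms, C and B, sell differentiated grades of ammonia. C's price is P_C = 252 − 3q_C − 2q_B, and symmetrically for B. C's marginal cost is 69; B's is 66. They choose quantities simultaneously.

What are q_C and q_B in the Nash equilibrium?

22.6875, 23.4375

Firm C's profit: π = q_C(252 − 3q_C − 2q_B) − 69q_C.
∂π/∂q_C = 183 − 6q_C − 2q_B = 0 ⇒ q_C = 30.5 − (1/3)q_B.
Similarly q_B = 31 − (1/3)q_C.
Plugging q_B into C's best response: q_C = 30.5 − (1/3)(31 − (1/3)q_C) ⇒ (8/9)q_C = 121/6, so q_C = 22.6875.
Then q_B = 31 − (1/3)·22.6875 = 23.4375.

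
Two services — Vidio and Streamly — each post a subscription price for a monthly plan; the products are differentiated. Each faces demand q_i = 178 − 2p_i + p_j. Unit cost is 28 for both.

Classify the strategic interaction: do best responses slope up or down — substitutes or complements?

strategic complements

Vidio's profit: π = (p_{Vidio} − 28)(178 − 2p_{Vidio} + p_{Streamly}).
∂π/∂p_{Vidio} = 234 − 4p_{Vidio} + p_{Streamly} = 0 ⇒ p_{Vidio} = 58.5 + 0.25p_{Streamly}.
The best-response slope dp_{Vidio}/dp_{Streamly} = 0.25 > 0: the reaction function is upward-sloping, so the choices are strategic complements.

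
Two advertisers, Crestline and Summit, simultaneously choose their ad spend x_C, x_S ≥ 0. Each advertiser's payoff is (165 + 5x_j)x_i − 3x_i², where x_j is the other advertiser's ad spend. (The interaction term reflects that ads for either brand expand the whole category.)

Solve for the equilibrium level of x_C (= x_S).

165

Crestline's payoff is (165 + 5x_S)x_C − 3x_C².
∂π/∂x_C = 165 + 5x_S − 6x_C = 0, so x_C = 27.5 + (5/6)x_S.
The game is symmetric, so in equilibrium x_S = x_C: the reaction function gives (1/6)x_C = 27.5, hence x_C = 165.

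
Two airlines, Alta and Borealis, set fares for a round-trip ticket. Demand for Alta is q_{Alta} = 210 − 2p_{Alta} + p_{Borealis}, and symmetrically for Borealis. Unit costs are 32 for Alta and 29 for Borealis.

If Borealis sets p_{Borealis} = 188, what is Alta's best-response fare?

115.5

Alta's profit: π = (p_{Alta} − 32)(210 − 2p_{Alta} + p_{Borealis}).
∂π/∂p_{Alta} = 274 − 4p_{Alta} + p_{Borealis} = 0 ⇒ p_{Alta} = 68.5 + 0.25p_{Borealis}.
At p_{Borealis} = 188: p_{Alta} = 68.5 + 0.25·188 = 115.5.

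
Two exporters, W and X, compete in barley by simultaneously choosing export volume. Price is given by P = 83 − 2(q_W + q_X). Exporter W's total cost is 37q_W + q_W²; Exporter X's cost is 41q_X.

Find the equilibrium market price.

57

Exporter W's profit: π = q_W(83 − 2(q_W + q_X)) − 37q_W − q_W².
∂π/∂q_W = 46 − 6q_W − 2q_X = 0, so q_W = 23/3 − (1/3)q_X.
For X: ∂π/∂q_X = 42 − 4q_X − 2q_W = 0 ⇒ q_X = 10.5 − 0.5q_W.
Solving the two reaction functions simultaneously: (1 − (−1/3)(−0.5))q_W = 23/3 − (1/3)·10.5, so (5/6)q_W = 25/6 and q_W = 5.
Then q_X = 10.5 − 0.5·5 = 8.
Equilibrium price: P = 83 − 2·13 = 57.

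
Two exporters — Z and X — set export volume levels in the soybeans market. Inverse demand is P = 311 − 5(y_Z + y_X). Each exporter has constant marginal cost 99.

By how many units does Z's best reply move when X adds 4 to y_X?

Exporter Z's profit: π = y_Z(311 − 5(y_Z + y_X)) − 99y_Z.
∂π/∂y_Z = 212 − 10y_Z − 5y_X = 0, so y_Z = 21.2 − 0.5y_X.
The reaction-function slope is −0.5, so a 4-unit rise in y_X moves y_Z by −0.5 × 4 = −2. Z's best response falls — the actions are strategic substitutes.

-2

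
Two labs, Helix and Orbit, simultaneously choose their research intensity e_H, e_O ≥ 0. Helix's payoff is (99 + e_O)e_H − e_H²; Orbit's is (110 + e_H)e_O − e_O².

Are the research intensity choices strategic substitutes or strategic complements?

Expanding Helix's payoff: 99e_H + e_Oe_H − e_H².
∂π/∂e_H = 99 + e_O − 2e_H = 0, so e_H = 49.5 + 0.5e_O.
The best-response slope de_H/de_O = 0.5 > 0: the reaction function is upward-sloping, so the choices are strategic complements.

strategic complements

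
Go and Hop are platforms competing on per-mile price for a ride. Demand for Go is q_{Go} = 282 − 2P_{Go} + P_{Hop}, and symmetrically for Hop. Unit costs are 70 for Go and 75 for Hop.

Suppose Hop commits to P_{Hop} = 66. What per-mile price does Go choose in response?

122

Go's profit: π = (P_{Go} − 70)(282 − 2P_{Go} + P_{Hop}).
∂π/∂P_{Go} = 422 − 4P_{Go} + P_{Hop} = 0 ⇒ P_{Go} = 105.5 + 0.25P_{Hop}.
At P_{Hop} = 66: P_{Go} = 105.5 + 0.25·66 = 122.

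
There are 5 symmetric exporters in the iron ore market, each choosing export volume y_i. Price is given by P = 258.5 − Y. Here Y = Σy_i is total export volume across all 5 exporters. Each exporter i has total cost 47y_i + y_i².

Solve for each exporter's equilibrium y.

26.4375

A representative exporter's profit is π_i = y_i(258.5 − Y) − 47y_i − y_i², with Y = y_i + Σ_{j≠i} y_j.
First-order condition: 211.5 − 4y_i − Σ_{j≠i} y_j = 0.
In a symmetric equilibrium every exporter chooses the same y, so Σ_{j≠i} y_j = 4y. The condition becomes 211.5 − 8y = 0, giving y = 211.5/8 = 26.4375.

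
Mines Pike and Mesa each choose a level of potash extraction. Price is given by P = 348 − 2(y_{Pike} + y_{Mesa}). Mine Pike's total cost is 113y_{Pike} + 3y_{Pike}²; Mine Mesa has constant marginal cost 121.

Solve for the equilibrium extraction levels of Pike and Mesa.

13.5, 50

Mine Pike's profit: π = y_{Pike}(348 − 2(y_{Pike} + y_{Mesa})) − 113y_{Pike} − 3y_{Pike}².
∂π/∂y_{Pike} = 235 − 10y_{Pike} − 2y_{Mesa} = 0, so y_{Pike} = 23.5 − 0.2y_{Mesa}.
For Mesa: ∂π/∂y_{Mesa} = 227 − 4y_{Mesa} − 2y_{Pike} = 0 ⇒ y_{Mesa} = 56.75 − 0.5y_{Pike}.
Solving the two reaction functions simultaneously: (1 − (−0.2)(−0.5))y_{Pike} = 23.5 − 0.2·56.75, so 0.9y_{Pike} = 12.15 and y_{Pike} = 13.5.
Then y_{Mesa} = 56.75 − 0.5·13.5 = 50.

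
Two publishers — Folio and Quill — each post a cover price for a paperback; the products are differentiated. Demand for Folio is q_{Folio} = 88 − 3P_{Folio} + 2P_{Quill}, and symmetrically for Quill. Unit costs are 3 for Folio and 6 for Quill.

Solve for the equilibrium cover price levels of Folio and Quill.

24.8125, 25.9375

Folio's profit: π = (P_{Folio} − 3)(88 − 3P_{Folio} + 2P_{Quill}).
∂π/∂P_{Folio} = 97 − 6P_{Folio} + 2P_{Quill} = 0 ⇒ P_{Folio} = 97/6 + (1/3)P_{Quill}.
Similarly P_{Quill} = 53/3 + (1/3)P_{Folio}.
Solving the two reaction functions simultaneously: (1 − (1/3)(1/3))P_{Folio} = 97/6 + (1/3)·(53/3), so (8/9)P_{Folio} = 397/18 and P_{Folio} = 24.8125.
Then P_{Quill} = 53/3 + (1/3)·24.8125 = 25.9375.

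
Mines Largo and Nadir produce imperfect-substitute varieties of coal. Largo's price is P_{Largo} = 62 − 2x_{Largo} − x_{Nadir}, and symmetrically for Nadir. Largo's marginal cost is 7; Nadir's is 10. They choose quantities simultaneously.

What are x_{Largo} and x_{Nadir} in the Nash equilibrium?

Mine Largo's profit: π = x_{Largo}(62 − 2x_{Largo} − x_{Nadir}) − 7x_{Largo}.
∂π/∂x_{Largo} = 55 − 4x_{Largo} − x_{Nadir} = 0 ⇒ x_{Largo} = 13.75 − 0.25x_{Nadir}.
Similarly x_{Nadir} = 13 − 0.25x_{Largo}.
Substituting the second reaction function into the first: x_{Largo} = 13.75 − 0.25(13 − 0.25x_{Largo}), which gives 0.9375x_{Largo} = 10.5 ⇒ x_{Largo} = 11.2.
Then x_{Nadir} = 13 − 0.25·11.2 = 10.2.

11.2, 10.2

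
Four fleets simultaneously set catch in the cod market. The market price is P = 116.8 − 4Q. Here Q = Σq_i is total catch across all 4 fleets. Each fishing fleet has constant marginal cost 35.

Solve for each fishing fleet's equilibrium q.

4.09

A representative fishing fleet's profit is π_i = q_i(116.8 − 4Q) − 35q_i, with Q = q_i + Σ_{j≠i} q_j.
First-order condition: 81.8 − 8q_i − 4Σ_{j≠i} q_j = 0.
Imposing symmetry (q_j = q for all j) turns Σ_{j≠i} q_j into 3q, so 81.8 = 20q and q = 4.09.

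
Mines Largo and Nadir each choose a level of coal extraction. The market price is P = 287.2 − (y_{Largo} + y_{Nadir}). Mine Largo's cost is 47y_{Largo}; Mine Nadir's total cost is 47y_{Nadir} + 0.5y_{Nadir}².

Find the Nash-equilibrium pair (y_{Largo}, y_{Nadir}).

96.08, 48.04

Mine Largo's profit: π = y_{Largo}(287.2 − (y_{Largo} + y_{Nadir})) − 47y_{Largo}.
∂π/∂y_{Largo} = 240.2 − 2y_{Largo} − y_{Nadir} = 0, so y_{Largo} = 120.1 − 0.5y_{Nadir}.
For Nadir: ∂π/∂y_{Nadir} = 240.2 − 3y_{Nadir} − y_{Largo} = 0 ⇒ y_{Nadir} = 1201/15 − (1/3)y_{Largo}.
Solving the two reaction functions simultaneously: (1 − (−0.5)(−1/3))y_{Largo} = 120.1 − 0.5·(1201/15), so (5/6)y_{Largo} = 1201/15 and y_{Largo} = 96.08.
Then y_{Nadir} = 1201/15 − (1/3)·96.08 = 48.04.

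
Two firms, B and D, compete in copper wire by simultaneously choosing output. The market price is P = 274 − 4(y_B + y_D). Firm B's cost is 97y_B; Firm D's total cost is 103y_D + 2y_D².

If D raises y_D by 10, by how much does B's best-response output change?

-5

Firm B's profit: π = y_B(274 − 4(y_B + y_D)) − 97y_B.
∂π/∂y_B = 177 − 8y_B − 4y_D = 0, so y_B = 22.125 − 0.5y_D.
The reaction-function slope is −0.5, so a 10-unit rise in y_D moves y_B by −0.5 × 10 = −5. B's best response falls — the actions are strategic substitutes.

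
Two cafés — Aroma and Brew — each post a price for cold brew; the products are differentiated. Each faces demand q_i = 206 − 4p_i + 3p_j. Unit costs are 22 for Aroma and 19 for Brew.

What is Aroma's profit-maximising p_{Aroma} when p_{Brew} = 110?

Aroma's profit: π = (p_{Aroma} − 22)(206 − 4p_{Aroma} + 3p_{Brew}).
∂π/∂p_{Aroma} = 294 − 8p_{Aroma} + 3p_{Brew} = 0 ⇒ p_{Aroma} = 36.75 + 0.375p_{Brew}.
At p_{Brew} = 110: p_{Aroma} = 36.75 + 0.375·110 = 78.

78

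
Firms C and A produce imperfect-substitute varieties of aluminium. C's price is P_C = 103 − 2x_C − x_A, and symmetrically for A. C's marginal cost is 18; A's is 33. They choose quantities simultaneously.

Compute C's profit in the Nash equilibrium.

648

Firm C's profit: π = x_C(103 − 2x_C − x_A) − 18x_C.
∂π/∂x_C = 85 − 4x_C − x_A = 0 ⇒ x_C = 21.25 − 0.25x_A.
Similarly x_A = 17.5 − 0.25x_C.
Plugging x_A into C's best response: x_C = 21.25 − 0.25(17.5 − 0.25x_C) ⇒ 0.9375x_C = 16.875, so x_C = 18.
Then x_A = 17.5 − 0.25·18 = 13.
P_C = 103 − 2·18 − 13 = 54.
Profit = (54 − 18)·18 = 648.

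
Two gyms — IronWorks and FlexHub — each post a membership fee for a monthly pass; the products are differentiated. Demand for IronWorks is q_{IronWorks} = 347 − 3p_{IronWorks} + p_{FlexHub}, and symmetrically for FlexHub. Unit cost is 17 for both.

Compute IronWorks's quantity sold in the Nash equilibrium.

187.8

IronWorks's profit: π = (p_{IronWorks} − 17)(347 − 3p_{IronWorks} + p_{FlexHub}).
∂π/∂p_{IronWorks} = 398 − 6p_{IronWorks} + p_{FlexHub} = 0 ⇒ p_{IronWorks} = 199/3 + (1/6)p_{FlexHub}.
The game is symmetric, so in equilibrium p_{FlexHub} = p_{IronWorks}: the reaction function gives (5/6)p_{IronWorks} = 199/3, hence p_{IronWorks} = 79.6.
q_{IronWorks} = 347 − 3·79.6 + 79.6 = 187.8.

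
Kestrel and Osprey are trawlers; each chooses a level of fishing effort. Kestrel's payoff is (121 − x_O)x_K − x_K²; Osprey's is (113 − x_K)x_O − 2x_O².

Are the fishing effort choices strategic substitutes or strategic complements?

strategic substitutes

Expanding Kestrel's payoff: 121x_K − x_Ox_K − x_K².
∂π/∂x_K = 121 − x_O − 2x_K = 0, so x_K = 60.5 − 0.5x_O.
The best-response slope dx_K/dx_O = −0.5 < 0: the reaction function is downward-sloping, so the choices are strategic substitutes.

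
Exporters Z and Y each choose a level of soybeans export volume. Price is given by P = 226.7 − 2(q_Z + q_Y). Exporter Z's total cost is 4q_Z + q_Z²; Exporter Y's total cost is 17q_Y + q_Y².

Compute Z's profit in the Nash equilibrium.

Exporter Z's profit: π = q_Z(226.7 − 2(q_Z + q_Y)) − 4q_Z − q_Z².
∂π/∂q_Z = 222.7 − 6q_Z − 2q_Y = 0, so q_Z = 2227/60 − (1/3)q_Y.
By the same steps for Y: q_Y = 34.95 − (1/3)q_Z.
Substituting the second reaction function into the first: q_Z = 2227/60 − (1/3)(34.95 − (1/3)q_Z), which gives (8/9)q_Z = 382/15 ⇒ q_Z = 28.65.
Then q_Y = 34.95 − (1/3)·28.65 = 25.4.
Price P = 226.7 − 2·54.05 = 118.6.
Z's profit: (118.6 − 4)·28.65 − (28.65)² = 2462.4675.

2462.4675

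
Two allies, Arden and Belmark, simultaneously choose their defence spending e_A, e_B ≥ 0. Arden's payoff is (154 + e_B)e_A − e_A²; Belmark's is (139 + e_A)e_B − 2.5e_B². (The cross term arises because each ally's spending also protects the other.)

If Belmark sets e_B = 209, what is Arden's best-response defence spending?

181.5

Expanding Arden's payoff: 154e_A + e_Be_A − e_A².
∂π/∂e_A = 154 + e_B − 2e_A = 0, so e_A = 77 + 0.5e_B.
At e_B = 209: e_A = 77 + 0.5·209 = 181.5.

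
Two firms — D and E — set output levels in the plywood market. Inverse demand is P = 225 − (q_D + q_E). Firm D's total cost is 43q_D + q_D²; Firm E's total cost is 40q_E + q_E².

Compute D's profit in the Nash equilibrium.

Firm D's profit: π = q_D(225 − (q_D + q_E)) − 43q_D − q_D².
∂π/∂q_D = 182 − 4q_D − q_E = 0, so q_D = 45.5 − 0.25q_E.
By the same steps for E: q_E = 46.25 − 0.25q_D.
Plugging q_E into D's best response: q_D = 45.5 − 0.25(46.25 − 0.25q_D) ⇒ 0.9375q_D = 33.9375, so q_D = 36.2.
Then q_E = 46.25 − 0.25·36.2 = 37.2.
Price P = 225 − 73.4 = 151.6.
D's profit: (151.6 − 43)·36.2 − (36.2)² = 2620.88.

2620.88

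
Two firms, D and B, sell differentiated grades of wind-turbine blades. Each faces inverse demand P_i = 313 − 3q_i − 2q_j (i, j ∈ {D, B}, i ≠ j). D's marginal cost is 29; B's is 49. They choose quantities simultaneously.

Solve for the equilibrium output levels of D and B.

36.75, 31.75

Firm D's profit: π = q_D(313 − 3q_D − 2q_B) − 29q_D.
∂π/∂q_D = 284 − 6q_D − 2q_B = 0 ⇒ q_D = 142/3 − (1/3)q_B.
Similarly q_B = 44 − (1/3)q_D.
Plugging q_B into D's best response: q_D = 142/3 − (1/3)(44 − (1/3)q_D) ⇒ (8/9)q_D = 98/3, so q_D = 36.75.
Then q_B = 44 − (1/3)·36.75 = 31.75.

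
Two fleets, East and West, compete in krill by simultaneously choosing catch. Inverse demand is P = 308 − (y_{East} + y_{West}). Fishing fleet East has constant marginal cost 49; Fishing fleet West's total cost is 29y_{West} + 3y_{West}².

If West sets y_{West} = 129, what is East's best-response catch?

Fishing fleet East's profit: π = y_{East}(308 − (y_{East} + y_{West})) − 49y_{East}.
∂π/∂y_{East} = 259 − 2y_{East} − y_{West} = 0, so y_{East} = 129.5 − 0.5y_{West}.
At y_{West} = 129: y_{East} = 129.5 − 0.5·129 = 65.

65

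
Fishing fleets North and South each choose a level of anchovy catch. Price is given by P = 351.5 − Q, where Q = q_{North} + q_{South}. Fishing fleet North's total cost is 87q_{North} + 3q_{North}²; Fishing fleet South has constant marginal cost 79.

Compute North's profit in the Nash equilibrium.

1169.64

Fishing fleet North's profit: π = q_{North}(351.5 − (q_{North} + q_{South})) − 87q_{North} − 3q_{North}².
∂π/∂q_{North} = 264.5 − 8q_{North} − q_{South} = 0, so q_{North} = 33.0625 − 0.125q_{South}.
For South: ∂π/∂q_{South} = 272.5 − 2q_{South} − q_{North} = 0 ⇒ q_{South} = 136.25 − 0.5q_{North}.
Solving the two reaction functions simultaneously: (1 − (−0.125)(−0.5))q_{North} = 33.0625 − 0.125·136.25, so 0.9375q_{North} = 513/32 and q_{North} = 17.1.
Then q_{South} = 136.25 − 0.5·17.1 = 127.7.
Price P = 351.5 − 144.8 = 206.7.
North's profit: (206.7 − 87)·17.1 − 3(17.1)² = 1169.64.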